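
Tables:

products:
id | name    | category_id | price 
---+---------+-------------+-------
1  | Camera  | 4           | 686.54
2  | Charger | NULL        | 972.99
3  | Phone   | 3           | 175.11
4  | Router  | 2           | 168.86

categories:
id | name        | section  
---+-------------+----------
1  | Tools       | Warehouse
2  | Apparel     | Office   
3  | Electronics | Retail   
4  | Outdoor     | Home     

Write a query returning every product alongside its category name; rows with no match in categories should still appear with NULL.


LEFT JOIN keeps every row from products (the left table); where category_id has no match in categories, the category columns become NULL. Walk through each product:
  - product 1 (Camera): category_id=4 -> matches Outdoor
  - product 2 (Charger): category_id=NULL, no match -> kept with NULL
  - product 3 (Phone): category_id=3 -> matches Electronics
  - product 4 (Router): category_id=2 -> matches Apparel
All 4 rows appear; 1 has NULL category.

SQL:
SELECT a.name, b.name AS category
FROM products a
LEFT JOIN categories b ON a.category_id = b.id

Result:
name    | category   
--------+------------
Camera  | Outdoor    
Charger | NULL       
Phone   | Electronics
Router  | Apparel    


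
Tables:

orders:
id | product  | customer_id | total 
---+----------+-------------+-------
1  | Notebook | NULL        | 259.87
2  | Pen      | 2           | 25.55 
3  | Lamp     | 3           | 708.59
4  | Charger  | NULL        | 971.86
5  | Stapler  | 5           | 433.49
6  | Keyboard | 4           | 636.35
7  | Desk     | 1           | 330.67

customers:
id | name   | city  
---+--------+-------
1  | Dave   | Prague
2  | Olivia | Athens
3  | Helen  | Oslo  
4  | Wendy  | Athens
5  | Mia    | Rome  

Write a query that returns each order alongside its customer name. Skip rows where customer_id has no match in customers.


INNER JOIN keeps only orders rows whose customer_id matches an id in customers. Walk through each order:
  - order 1 (Notebook): customer_id=NULL, no match -> dropped
  - order 2 (Pen): customer_id=2 -> matches Olivia
  - order 3 (Lamp): customer_id=3 -> matches Helen
  - order 4 (Charger): customer_id=NULL, no match -> dropped
  - order 5 (Stapler): customer_id=5 -> matches Mia
  - order 6 (Keyboard): customer_id=4 -> matches Wendy
  - order 7 (Desk): customer_id=1 -> matches Dave
So 2 of 7 rows are dropped.

SQL:
SELECT a.product, b.name AS customer
FROM orders a
INNER JOIN customers b ON a.customer_id = b.id

Result:
product  | customer
---------+---------
Pen      | Olivia  
Lamp     | Helen   
Stapler  | Mia     
Keyboard | Wendy   
Desk     | Dave    


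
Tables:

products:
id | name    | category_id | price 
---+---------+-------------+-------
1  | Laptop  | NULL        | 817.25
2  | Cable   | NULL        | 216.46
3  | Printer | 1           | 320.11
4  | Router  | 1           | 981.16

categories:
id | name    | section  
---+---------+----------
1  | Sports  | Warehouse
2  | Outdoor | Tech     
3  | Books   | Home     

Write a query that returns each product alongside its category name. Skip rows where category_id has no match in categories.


INNER JOIN keeps only products rows whose category_id matches an id in categories. Walk through each product:
  - product 1 (Laptop): category_id=NULL, no match -> dropped
  - product 2 (Cable): category_id=NULL, no match -> dropped
  - product 3 (Printer): category_id=1 -> matches Sports
  - product 4 (Router): category_id=1 -> matches Sports
So 2 of 4 rows are dropped.

SQL:
SELECT a.name, b.name AS category
FROM products a
INNER JOIN categories b ON a.category_id = b.id

Result:
name    | category
--------+---------
Printer | Sports  
Router  | Sports  


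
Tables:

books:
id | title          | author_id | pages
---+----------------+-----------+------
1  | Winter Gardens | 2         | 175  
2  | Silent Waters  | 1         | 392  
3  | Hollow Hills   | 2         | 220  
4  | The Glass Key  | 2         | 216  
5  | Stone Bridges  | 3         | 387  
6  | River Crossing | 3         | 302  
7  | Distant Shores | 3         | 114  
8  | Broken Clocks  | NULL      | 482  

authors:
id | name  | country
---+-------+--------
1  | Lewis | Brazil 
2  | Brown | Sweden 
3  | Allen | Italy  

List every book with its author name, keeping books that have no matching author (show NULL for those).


LEFT JOIN keeps every row from books (the left table); where author_id has no match in authors, the author columns become NULL. Walk through each book:
  - book 1 (Winter Gardens): author_id=2 -> matches Brown
  - book 2 (Silent Waters): author_id=1 -> matches Lewis
  - book 3 (Hollow Hills): author_id=2 -> matches Brown
  - book 4 (The Glass Key): author_id=2 -> matches Brown
  - book 5 (Stone Bridges): author_id=3 -> matches Allen
  - book 6 (River Crossing): author_id=3 -> matches Allen
  - book 7 (Distant Shores): author_id=3 -> matches Allen
  - book 8 (Broken Clocks): author_id=NULL, no match -> kept with NULL
All 8 rows appear; 1 has NULL author.

SQL:
SELECT a.title, b.name AS author
FROM books a
LEFT JOIN authors b ON a.author_id = b.id

Result:
title          | author
---------------+-------
Winter Gardens | Brown 
Silent Waters  | Lewis 
Hollow Hills   | Brown 
The Glass Key  | Brown 
Stone Bridges  | Allen 
River Crossing | Allen 
Distant Shores | Allen 
Broken Clocks  | NULL  


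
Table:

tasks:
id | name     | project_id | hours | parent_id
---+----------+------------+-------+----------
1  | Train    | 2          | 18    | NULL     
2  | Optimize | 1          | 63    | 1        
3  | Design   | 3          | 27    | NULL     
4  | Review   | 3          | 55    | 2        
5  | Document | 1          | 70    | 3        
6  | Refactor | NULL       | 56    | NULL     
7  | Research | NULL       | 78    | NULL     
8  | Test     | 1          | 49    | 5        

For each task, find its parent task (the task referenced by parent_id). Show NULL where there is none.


This is a self-join: tasks is joined to a second copy of itself, matching each row's parent_id to another row's id. Use LEFT JOIN so rows with parent_id=NULL are kept.
  - task 1 (Train): parent_id=NULL -> NULL
  - task 2 (Optimize): parent_id=1 -> Train
  - task 3 (Design): parent_id=NULL -> NULL
  - task 4 (Review): parent_id=2 -> Optimize
  - task 5 (Document): parent_id=3 -> Design
  - task 6 (Refactor): parent_id=NULL -> NULL
  - task 7 (Research): parent_id=NULL -> NULL
  - task 8 (Test): parent_id=5 -> Document

SQL:
SELECT a.name AS item, b.name AS parent
FROM tasks a
LEFT JOIN tasks b ON a.parent_id = b.id

Result:
item     | parent  
---------+---------
Train    | NULL    
Optimize | Train   
Design   | NULL    
Review   | Optimize
Document | Design  
Refactor | NULL    
Research | NULL    
Test     | Document


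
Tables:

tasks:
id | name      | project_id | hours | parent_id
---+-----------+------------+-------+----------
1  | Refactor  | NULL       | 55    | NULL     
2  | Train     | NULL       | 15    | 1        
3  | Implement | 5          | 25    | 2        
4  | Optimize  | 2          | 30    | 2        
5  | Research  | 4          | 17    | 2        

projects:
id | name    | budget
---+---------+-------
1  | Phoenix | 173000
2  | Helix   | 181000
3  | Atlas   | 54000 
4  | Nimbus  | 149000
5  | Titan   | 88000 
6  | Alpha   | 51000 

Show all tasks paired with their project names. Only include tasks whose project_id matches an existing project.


INNER JOIN keeps only tasks rows whose project_id matches an id in projects. Walk through each task:
  - task 1 (Refactor): project_id=NULL, no match -> dropped
  - task 2 (Train): project_id=NULL, no match -> dropped
  - task 3 (Implement): project_id=5 -> matches Titan
  - task 4 (Optimize): project_id=2 -> matches Helix
  - task 5 (Research): project_id=4 -> matches Nimbus
So 2 of 5 rows are dropped.

SQL:
SELECT a.name, b.name AS project
FROM tasks a
INNER JOIN projects b ON a.project_id = b.id

Result:
name      | project
----------+--------
Implement | Titan  
Optimize  | Helix  
Research  | Nimbus 


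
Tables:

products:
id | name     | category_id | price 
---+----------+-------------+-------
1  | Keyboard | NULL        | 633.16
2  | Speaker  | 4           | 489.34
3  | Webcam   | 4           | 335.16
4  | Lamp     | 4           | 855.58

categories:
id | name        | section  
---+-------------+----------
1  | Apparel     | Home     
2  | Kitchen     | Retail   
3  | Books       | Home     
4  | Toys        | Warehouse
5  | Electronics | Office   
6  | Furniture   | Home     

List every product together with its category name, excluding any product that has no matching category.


INNER JOIN keeps only products rows whose category_id matches an id in categories. Walk through each product:
  - product 1 (Keyboard): category_id=NULL, no match -> dropped
  - product 2 (Speaker): category_id=4 -> matches Toys
  - product 3 (Webcam): category_id=4 -> matches Toys
  - product 4 (Lamp): category_id=4 -> matches Toys
So 1 of 4 rows is dropped.

SQL:
SELECT a.name, b.name AS category
FROM products a
INNER JOIN categories b ON a.category_id = b.id

Result:
name    | category
--------+---------
Speaker | Toys    
Webcam  | Toys    
Lamp    | Toys    


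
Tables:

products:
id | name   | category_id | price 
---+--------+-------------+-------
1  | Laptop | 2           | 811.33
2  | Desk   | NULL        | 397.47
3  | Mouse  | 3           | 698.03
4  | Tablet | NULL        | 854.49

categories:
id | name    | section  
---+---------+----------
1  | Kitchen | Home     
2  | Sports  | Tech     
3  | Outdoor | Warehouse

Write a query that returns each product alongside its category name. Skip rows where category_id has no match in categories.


INNER JOIN keeps only products rows whose category_id matches an id in categories. Walk through each product:
  - product 1 (Laptop): category_id=2 -> matches Sports
  - product 2 (Desk): category_id=NULL, no match -> dropped
  - product 3 (Mouse): category_id=3 -> matches Outdoor
  - product 4 (Tablet): category_id=NULL, no match -> dropped
So 2 of 4 rows are dropped.

SQL:
SELECT a.name, b.name AS category
FROM products a
INNER JOIN categories b ON a.category_id = b.id

Result:
name   | category
-------+---------
Laptop | Sports  
Mouse  | Outdoor 


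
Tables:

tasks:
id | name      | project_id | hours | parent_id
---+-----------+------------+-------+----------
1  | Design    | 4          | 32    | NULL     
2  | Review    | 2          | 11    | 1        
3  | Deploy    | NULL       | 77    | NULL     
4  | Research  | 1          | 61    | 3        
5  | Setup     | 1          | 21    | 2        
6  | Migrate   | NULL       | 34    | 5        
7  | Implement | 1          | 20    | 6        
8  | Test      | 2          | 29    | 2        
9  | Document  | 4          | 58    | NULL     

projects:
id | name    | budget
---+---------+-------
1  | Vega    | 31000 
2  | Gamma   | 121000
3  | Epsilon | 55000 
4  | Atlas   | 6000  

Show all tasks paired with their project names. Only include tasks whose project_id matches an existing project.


INNER JOIN keeps only tasks rows whose project_id matches an id in projects. Walk through each task:
  - task 1 (Design): project_id=4 -> matches Atlas
  - task 2 (Review): project_id=2 -> matches Gamma
  - task 3 (Deploy): project_id=NULL, no match -> dropped
  - task 4 (Research): project_id=1 -> matches Vega
  - task 5 (Setup): project_id=1 -> matches Vega
  - task 6 (Migrate): project_id=NULL, no match -> dropped
  - task 7 (Implement): project_id=1 -> matches Vega
  - task 8 (Test): project_id=2 -> matches Gamma
  - task 9 (Document): project_id=4 -> matches Atlas
So 2 of 9 rows are dropped.

SQL:
SELECT a.name, b.name AS project
FROM tasks a
INNER JOIN projects b ON a.project_id = b.id

Result:
name      | project
----------+--------
Design    | Atlas  
Review    | Gamma  
Research  | Vega   
Setup     | Vega   
Implement | Vega   
Test      | Gamma  
Document  | Atlas  


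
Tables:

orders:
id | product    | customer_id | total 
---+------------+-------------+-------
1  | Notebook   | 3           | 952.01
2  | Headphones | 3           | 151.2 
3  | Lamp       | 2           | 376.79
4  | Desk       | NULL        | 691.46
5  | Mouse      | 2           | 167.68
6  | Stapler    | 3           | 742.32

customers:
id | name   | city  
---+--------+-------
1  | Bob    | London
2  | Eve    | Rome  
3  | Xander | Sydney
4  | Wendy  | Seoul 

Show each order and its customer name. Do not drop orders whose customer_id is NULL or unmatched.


LEFT JOIN keeps every row from orders (the left table); where customer_id has no match in customers, the customer columns become NULL. Walk through each order:
  - order 1 (Notebook): customer_id=3 -> matches Xander
  - order 2 (Headphones): customer_id=3 -> matches Xander
  - order 3 (Lamp): customer_id=2 -> matches Eve
  - order 4 (Desk): customer_id=NULL, no match -> kept with NULL
  - order 5 (Mouse): customer_id=2 -> matches Eve
  - order 6 (Stapler): customer_id=3 -> matches Xander
All 6 rows appear; 1 has NULL customer.

SQL:
SELECT a.product, b.name AS customer
FROM orders a
LEFT JOIN customers b ON a.customer_id = b.id

Result:
product    | customer
-----------+---------
Notebook   | Xander  
Headphones | Xander  
Lamp       | Eve     
Desk       | NULL    
Mouse      | Eve     
Stapler    | Xander  


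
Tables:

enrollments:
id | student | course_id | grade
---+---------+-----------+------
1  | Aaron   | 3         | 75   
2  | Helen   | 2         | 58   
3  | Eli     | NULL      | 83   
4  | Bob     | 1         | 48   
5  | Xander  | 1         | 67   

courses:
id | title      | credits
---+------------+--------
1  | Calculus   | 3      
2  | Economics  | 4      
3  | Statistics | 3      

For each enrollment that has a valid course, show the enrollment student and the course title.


INNER JOIN keeps only enrollments rows whose course_id matches an id in courses. Walk through each enrollment:
  - enrollment 1 (Aaron): course_id=3 -> matches Statistics
  - enrollment 2 (Helen): course_id=2 -> matches Economics
  - enrollment 3 (Eli): course_id=NULL, no match -> dropped
  - enrollment 4 (Bob): course_id=1 -> matches Calculus
  - enrollment 5 (Xander): course_id=1 -> matches Calculus
So 1 of 5 rows is dropped.

SQL:
SELECT a.student, b.title AS course
FROM enrollments a
INNER JOIN courses b ON a.course_id = b.id

Result:
student | course    
--------+-----------
Aaron   | Statistics
Helen   | Economics 
Bob     | Calculus  
Xander  | Calculus  


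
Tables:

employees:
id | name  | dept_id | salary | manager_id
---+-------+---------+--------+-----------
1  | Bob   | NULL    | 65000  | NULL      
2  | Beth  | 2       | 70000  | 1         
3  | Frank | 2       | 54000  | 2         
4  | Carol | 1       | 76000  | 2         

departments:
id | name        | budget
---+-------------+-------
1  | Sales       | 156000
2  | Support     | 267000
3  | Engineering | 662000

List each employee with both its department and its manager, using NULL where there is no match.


Two LEFT JOINs from the same base table employees: one to departments via dept_id, one to employees itself via manager_id. Both are LEFT so every employee is preserved.
Match against departments:
  - employee 1 (Bob): dept_id=NULL, no match -> kept with NULL
  - employee 2 (Beth): dept_id=2 -> matches Support
  - employee 3 (Frank): dept_id=2 -> matches Support
  - employee 4 (Carol): dept_id=1 -> matches Sales
Match against employees (self):
  - employee 1 (Bob): manager_id=NULL -> NULL
  - employee 2 (Beth): manager_id=1 -> Bob
  - employee 3 (Frank): manager_id=2 -> Beth
  - employee 4 (Carol): manager_id=2 -> Beth

SQL:
SELECT a.name, b.name AS department, c.name AS manager
FROM employees a
LEFT JOIN departments b ON a.dept_id = b.id
LEFT JOIN employees c ON a.manager_id = c.id

Result:
name  | department | manager
------+------------+--------
Bob   | NULL       | NULL   
Beth  | Support    | Bob    
Frank | Support    | Beth   
Carol | Sales      | Beth   


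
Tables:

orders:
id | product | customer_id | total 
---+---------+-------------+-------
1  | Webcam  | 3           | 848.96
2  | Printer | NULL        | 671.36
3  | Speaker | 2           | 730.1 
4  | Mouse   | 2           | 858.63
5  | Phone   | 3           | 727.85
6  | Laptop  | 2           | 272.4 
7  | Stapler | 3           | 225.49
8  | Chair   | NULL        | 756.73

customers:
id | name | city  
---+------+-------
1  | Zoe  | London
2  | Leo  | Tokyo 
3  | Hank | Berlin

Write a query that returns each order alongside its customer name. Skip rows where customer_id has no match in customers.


INNER JOIN keeps only orders rows whose customer_id matches an id in customers. Walk through each order:
  - order 1 (Webcam): customer_id=3 -> matches Hank
  - order 2 (Printer): customer_id=NULL, no match -> dropped
  - order 3 (Speaker): customer_id=2 -> matches Leo
  - order 4 (Mouse): customer_id=2 -> matches Leo
  - order 5 (Phone): customer_id=3 -> matches Hank
  - order 6 (Laptop): customer_id=2 -> matches Leo
  - order 7 (Stapler): customer_id=3 -> matches Hank
  - order 8 (Chair): customer_id=NULL, no match -> dropped
So 2 of 8 rows are dropped.

SQL:
SELECT a.product, b.name AS customer
FROM orders a
INNER JOIN customers b ON a.customer_id = b.id

Result:
product | customer
--------+---------
Webcam  | Hank    
Speaker | Leo     
Mouse   | Leo     
Phone   | Hank    
Laptop  | Leo     
Stapler | Hank    


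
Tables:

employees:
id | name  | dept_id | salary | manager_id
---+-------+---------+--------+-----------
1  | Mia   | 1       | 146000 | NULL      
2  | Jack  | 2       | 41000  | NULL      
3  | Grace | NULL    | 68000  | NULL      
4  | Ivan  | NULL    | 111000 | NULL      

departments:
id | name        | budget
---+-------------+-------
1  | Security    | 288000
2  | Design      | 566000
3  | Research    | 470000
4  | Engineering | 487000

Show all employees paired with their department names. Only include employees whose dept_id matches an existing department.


INNER JOIN keeps only employees rows whose dept_id matches an id in departments. Walk through each employee:
  - employee 1 (Mia): dept_id=1 -> matches Security
  - employee 2 (Jack): dept_id=2 -> matches Design
  - employee 3 (Grace): dept_id=NULL, no match -> dropped
  - employee 4 (Ivan): dept_id=NULL, no match -> dropped
So 2 of 4 rows are dropped.

SQL:
SELECT a.name, b.name AS department
FROM employees a
INNER JOIN departments b ON a.dept_id = b.id

Result:
name | department
-----+-----------
Mia  | Security  
Jack | Design    


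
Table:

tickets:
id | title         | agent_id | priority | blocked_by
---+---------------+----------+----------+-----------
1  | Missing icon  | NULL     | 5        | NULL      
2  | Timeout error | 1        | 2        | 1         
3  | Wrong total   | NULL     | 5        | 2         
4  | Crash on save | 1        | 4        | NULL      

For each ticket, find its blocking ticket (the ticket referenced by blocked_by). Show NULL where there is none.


This is a self-join: tickets is joined to a second copy of itself, matching each row's blocked_by to another row's id. Use LEFT JOIN so rows with blocked_by=NULL are kept.
  - ticket 1 (Missing icon): blocked_by=NULL -> NULL
  - ticket 2 (Timeout error): blocked_by=1 -> Missing icon
  - ticket 3 (Wrong total): blocked_by=2 -> Timeout error
  - ticket 4 (Crash on save): blocked_by=NULL -> NULL

SQL:
SELECT a.title AS item, b.title AS blocked_by
FROM tickets a
LEFT JOIN tickets b ON a.blocked_by = b.id

Result:
item          | blocked_by   
--------------+--------------
Missing icon  | NULL         
Timeout error | Missing icon 
Wrong total   | Timeout error
Crash on save | NULL         


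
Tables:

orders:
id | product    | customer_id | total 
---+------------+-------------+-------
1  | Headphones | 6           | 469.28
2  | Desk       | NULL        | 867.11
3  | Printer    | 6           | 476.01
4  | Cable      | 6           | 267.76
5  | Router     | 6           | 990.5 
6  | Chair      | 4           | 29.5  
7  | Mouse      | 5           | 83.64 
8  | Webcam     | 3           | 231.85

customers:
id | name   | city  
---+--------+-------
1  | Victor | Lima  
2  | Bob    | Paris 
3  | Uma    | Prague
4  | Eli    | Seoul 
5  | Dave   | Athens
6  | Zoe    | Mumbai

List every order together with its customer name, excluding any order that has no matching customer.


INNER JOIN keeps only orders rows whose customer_id matches an id in customers. Walk through each order:
  - order 1 (Headphones): customer_id=6 -> matches Zoe
  - order 2 (Desk): customer_id=NULL, no match -> dropped
  - order 3 (Printer): customer_id=6 -> matches Zoe
  - order 4 (Cable): customer_id=6 -> matches Zoe
  - order 5 (Router): customer_id=6 -> matches Zoe
  - order 6 (Chair): customer_id=4 -> matches Eli
  - order 7 (Mouse): customer_id=5 -> matches Dave
  - order 8 (Webcam): customer_id=3 -> matches Uma
So 1 of 8 rows is dropped.

SQL:
SELECT a.product, b.name AS customer
FROM orders a
INNER JOIN customers b ON a.customer_id = b.id

Result:
product    | customer
-----------+---------
Headphones | Zoe     
Printer    | Zoe     
Cable      | Zoe     
Router     | Zoe     
Chair      | Eli     
Mouse      | Dave    
Webcam     | Uma     


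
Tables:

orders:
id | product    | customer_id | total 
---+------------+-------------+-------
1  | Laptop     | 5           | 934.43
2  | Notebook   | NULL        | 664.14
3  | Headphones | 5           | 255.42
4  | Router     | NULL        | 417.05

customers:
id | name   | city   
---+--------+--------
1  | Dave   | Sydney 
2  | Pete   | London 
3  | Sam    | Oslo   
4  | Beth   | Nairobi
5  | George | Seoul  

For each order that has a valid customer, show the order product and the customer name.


INNER JOIN keeps only orders rows whose customer_id matches an id in customers. Walk through each order:
  - order 1 (Laptop): customer_id=5 -> matches George
  - order 2 (Notebook): customer_id=NULL, no match -> dropped
  - order 3 (Headphones): customer_id=5 -> matches George
  - order 4 (Router): customer_id=NULL, no match -> dropped
So 2 of 4 rows are dropped.

SQL:
SELECT a.product, b.name AS customer
FROM orders a
INNER JOIN customers b ON a.customer_id = b.id

Result:
product    | customer
-----------+---------
Laptop     | George  
Headphones | George  


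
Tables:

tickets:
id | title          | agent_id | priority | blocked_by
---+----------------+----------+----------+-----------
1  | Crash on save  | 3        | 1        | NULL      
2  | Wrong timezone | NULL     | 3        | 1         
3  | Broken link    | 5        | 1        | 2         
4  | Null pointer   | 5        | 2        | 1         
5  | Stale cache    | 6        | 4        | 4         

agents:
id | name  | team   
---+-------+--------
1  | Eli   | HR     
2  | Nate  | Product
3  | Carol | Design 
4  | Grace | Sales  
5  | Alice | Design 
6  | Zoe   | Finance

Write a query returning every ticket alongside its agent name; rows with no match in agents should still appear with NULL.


LEFT JOIN keeps every row from tickets (the left table); where agent_id has no match in agents, the agent columns become NULL. Walk through each ticket:
  - ticket 1 (Crash on save): agent_id=3 -> matches Carol
  - ticket 2 (Wrong timezone): agent_id=NULL, no match -> kept with NULL
  - ticket 3 (Broken link): agent_id=5 -> matches Alice
  - ticket 4 (Null pointer): agent_id=5 -> matches Alice
  - ticket 5 (Stale cache): agent_id=6 -> matches Zoe
All 5 rows appear; 1 has NULL agent.

SQL:
SELECT a.title, b.name AS agent
FROM tickets a
LEFT JOIN agents b ON a.agent_id = b.id

Result:
title          | agent
---------------+------
Crash on save  | Carol
Wrong timezone | NULL 
Broken link    | Alice
Null pointer   | Alice
Stale cache    | Zoe  


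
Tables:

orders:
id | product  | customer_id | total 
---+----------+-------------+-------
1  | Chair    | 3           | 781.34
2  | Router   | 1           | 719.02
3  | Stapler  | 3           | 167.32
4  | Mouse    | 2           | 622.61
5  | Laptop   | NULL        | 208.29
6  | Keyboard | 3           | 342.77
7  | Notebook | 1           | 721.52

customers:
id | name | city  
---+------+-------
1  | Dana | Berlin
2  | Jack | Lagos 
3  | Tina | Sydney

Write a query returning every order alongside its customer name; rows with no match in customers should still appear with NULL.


LEFT JOIN keeps every row from orders (the left table); where customer_id has no match in customers, the customer columns become NULL. Walk through each order:
  - order 1 (Chair): customer_id=3 -> matches Tina
  - order 2 (Router): customer_id=1 -> matches Dana
  - order 3 (Stapler): customer_id=3 -> matches Tina
  - order 4 (Mouse): customer_id=2 -> matches Jack
  - order 5 (Laptop): customer_id=NULL, no match -> kept with NULL
  - order 6 (Keyboard): customer_id=3 -> matches Tina
  - order 7 (Notebook): customer_id=1 -> matches Dana
All 7 rows appear; 1 has NULL customer.

SQL:
SELECT a.product, b.name AS customer
FROM orders a
LEFT JOIN customers b ON a.customer_id = b.id

Result:
product  | customer
---------+---------
Chair    | Tina    
Router   | Dana    
Stapler  | Tina    
Mouse    | Jack    
Laptop   | NULL    
Keyboard | Tina    
Notebook | Dana    


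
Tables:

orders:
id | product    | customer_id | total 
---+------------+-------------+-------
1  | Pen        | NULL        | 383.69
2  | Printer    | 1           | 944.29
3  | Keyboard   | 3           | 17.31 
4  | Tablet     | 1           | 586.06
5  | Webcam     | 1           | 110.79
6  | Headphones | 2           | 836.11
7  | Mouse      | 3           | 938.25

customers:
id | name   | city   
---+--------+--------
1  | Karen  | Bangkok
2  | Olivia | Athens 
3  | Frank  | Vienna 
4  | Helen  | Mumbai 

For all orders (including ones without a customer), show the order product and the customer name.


LEFT JOIN keeps every row from orders (the left table); where customer_id has no match in customers, the customer columns become NULL. Walk through each order:
  - order 1 (Pen): customer_id=NULL, no match -> kept with NULL
  - order 2 (Printer): customer_id=1 -> matches Karen
  - order 3 (Keyboard): customer_id=3 -> matches Frank
  - order 4 (Tablet): customer_id=1 -> matches Karen
  - order 5 (Webcam): customer_id=1 -> matches Karen
  - order 6 (Headphones): customer_id=2 -> matches Olivia
  - order 7 (Mouse): customer_id=3 -> matches Frank
All 7 rows appear; 1 has NULL customer.

SQL:
SELECT a.product, b.name AS customer
FROM orders a
LEFT JOIN customers b ON a.customer_id = b.id

Result:
product    | customer
-----------+---------
Pen        | NULL    
Printer    | Karen   
Keyboard   | Frank   
Tablet     | Karen   
Webcam     | Karen   
Headphones | Olivia  
Mouse      | Frank   


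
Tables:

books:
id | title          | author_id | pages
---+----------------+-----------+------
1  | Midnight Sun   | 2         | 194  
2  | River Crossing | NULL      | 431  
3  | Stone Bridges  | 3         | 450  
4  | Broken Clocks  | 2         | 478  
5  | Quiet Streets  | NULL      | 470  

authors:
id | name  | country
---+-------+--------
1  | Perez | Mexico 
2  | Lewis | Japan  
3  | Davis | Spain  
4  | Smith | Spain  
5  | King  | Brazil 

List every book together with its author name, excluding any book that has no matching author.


INNER JOIN keeps only books rows whose author_id matches an id in authors. Walk through each book:
  - book 1 (Midnight Sun): author_id=2 -> matches Lewis
  - book 2 (River Crossing): author_id=NULL, no match -> dropped
  - book 3 (Stone Bridges): author_id=3 -> matches Davis
  - book 4 (Broken Clocks): author_id=2 -> matches Lewis
  - book 5 (Quiet Streets): author_id=NULL, no match -> dropped
So 2 of 5 rows are dropped.

SQL:
SELECT a.title, b.name AS author
FROM books a
INNER JOIN authors b ON a.author_id = b.id

Result:
title         | author
--------------+-------
Midnight Sun  | Lewis 
Stone Bridges | Davis 
Broken Clocks | Lewis 


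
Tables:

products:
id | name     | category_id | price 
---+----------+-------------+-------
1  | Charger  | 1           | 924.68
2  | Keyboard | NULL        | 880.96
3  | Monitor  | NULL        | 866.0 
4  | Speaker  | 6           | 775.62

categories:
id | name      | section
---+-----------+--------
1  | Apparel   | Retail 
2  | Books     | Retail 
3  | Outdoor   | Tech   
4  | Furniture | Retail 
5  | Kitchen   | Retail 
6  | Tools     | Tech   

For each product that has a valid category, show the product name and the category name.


INNER JOIN keeps only products rows whose category_id matches an id in categories. Walk through each product:
  - product 1 (Charger): category_id=1 -> matches Apparel
  - product 2 (Keyboard): category_id=NULL, no match -> dropped
  - product 3 (Monitor): category_id=NULL, no match -> dropped
  - product 4 (Speaker): category_id=6 -> matches Tools
So 2 of 4 rows are dropped.

SQL:
SELECT a.name, b.name AS category
FROM products a
INNER JOIN categories b ON a.category_id = b.id

Result:
name    | category
--------+---------
Charger | Apparel 
Speaker | Tools   


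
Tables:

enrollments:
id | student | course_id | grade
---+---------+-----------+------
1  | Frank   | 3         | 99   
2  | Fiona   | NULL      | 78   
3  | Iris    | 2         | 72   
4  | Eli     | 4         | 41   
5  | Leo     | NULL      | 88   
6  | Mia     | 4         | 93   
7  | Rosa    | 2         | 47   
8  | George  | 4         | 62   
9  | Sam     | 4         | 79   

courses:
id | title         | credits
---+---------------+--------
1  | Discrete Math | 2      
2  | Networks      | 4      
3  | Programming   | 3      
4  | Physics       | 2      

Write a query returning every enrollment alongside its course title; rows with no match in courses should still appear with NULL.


LEFT JOIN keeps every row from enrollments (the left table); where course_id has no match in courses, the course columns become NULL. Walk through each enrollment:
  - enrollment 1 (Frank): course_id=3 -> matches Programming
  - enrollment 2 (Fiona): course_id=NULL, no match -> kept with NULL
  - enrollment 3 (Iris): course_id=2 -> matches Networks
  - enrollment 4 (Eli): course_id=4 -> matches Physics
  - enrollment 5 (Leo): course_id=NULL, no match -> kept with NULL
  - enrollment 6 (Mia): course_id=4 -> matches Physics
  - enrollment 7 (Rosa): course_id=2 -> matches Networks
  - enrollment 8 (George): course_id=4 -> matches Physics
  - enrollment 9 (Sam): course_id=4 -> matches Physics
All 9 rows appear; 2 have NULL course.

SQL:
SELECT a.student, b.title AS course
FROM enrollments a
LEFT JOIN courses b ON a.course_id = b.id

Result:
student | course     
--------+------------
Frank   | Programming
Fiona   | NULL       
Iris    | Networks   
Eli     | Physics    
Leo     | NULL       
Mia     | Physics    
Rosa    | Networks   
George  | Physics    
Sam     | Physics    


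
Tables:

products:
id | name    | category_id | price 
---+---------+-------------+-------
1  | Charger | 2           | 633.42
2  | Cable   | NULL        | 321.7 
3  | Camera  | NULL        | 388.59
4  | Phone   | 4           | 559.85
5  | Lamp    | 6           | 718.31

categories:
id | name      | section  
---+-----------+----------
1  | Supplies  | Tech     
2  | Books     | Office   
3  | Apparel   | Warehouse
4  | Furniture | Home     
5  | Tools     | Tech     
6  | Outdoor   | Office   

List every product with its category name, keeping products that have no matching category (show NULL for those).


LEFT JOIN keeps every row from products (the left table); where category_id has no match in categories, the category columns become NULL. Walk through each product:
  - product 1 (Charger): category_id=2 -> matches Books
  - product 2 (Cable): category_id=NULL, no match -> kept with NULL
  - product 3 (Camera): category_id=NULL, no match -> kept with NULL
  - product 4 (Phone): category_id=4 -> matches Furniture
  - product 5 (Lamp): category_id=6 -> matches Outdoor
All 5 rows appear; 2 have NULL category.

SQL:
SELECT a.name, b.name AS category
FROM products a
LEFT JOIN categories b ON a.category_id = b.id

Result:
name    | category 
--------+----------
Charger | Books    
Cable   | NULL     
Camera  | NULL     
Phone   | Furniture
Lamp    | Outdoor  


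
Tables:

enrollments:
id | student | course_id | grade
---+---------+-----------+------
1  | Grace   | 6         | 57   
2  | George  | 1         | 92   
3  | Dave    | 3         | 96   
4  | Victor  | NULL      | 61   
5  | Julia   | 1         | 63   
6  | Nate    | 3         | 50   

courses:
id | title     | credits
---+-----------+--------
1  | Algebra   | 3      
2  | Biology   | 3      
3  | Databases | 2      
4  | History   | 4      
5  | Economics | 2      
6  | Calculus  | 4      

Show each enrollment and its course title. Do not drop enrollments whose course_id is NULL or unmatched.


LEFT JOIN keeps every row from enrollments (the left table); where course_id has no match in courses, the course columns become NULL. Walk through each enrollment:
  - enrollment 1 (Grace): course_id=6 -> matches Calculus
  - enrollment 2 (George): course_id=1 -> matches Algebra
  - enrollment 3 (Dave): course_id=3 -> matches Databases
  - enrollment 4 (Victor): course_id=NULL, no match -> kept with NULL
  - enrollment 5 (Julia): course_id=1 -> matches Algebra
  - enrollment 6 (Nate): course_id=3 -> matches Databases
All 6 rows appear; 1 has NULL course.

SQL:
SELECT a.student, b.title AS course
FROM enrollments a
LEFT JOIN courses b ON a.course_id = b.id

Result:
student | course   
--------+----------
Grace   | Calculus 
George  | Algebra  
Dave    | Databases
Victor  | NULL     
Julia   | Algebra  
Nate    | Databases


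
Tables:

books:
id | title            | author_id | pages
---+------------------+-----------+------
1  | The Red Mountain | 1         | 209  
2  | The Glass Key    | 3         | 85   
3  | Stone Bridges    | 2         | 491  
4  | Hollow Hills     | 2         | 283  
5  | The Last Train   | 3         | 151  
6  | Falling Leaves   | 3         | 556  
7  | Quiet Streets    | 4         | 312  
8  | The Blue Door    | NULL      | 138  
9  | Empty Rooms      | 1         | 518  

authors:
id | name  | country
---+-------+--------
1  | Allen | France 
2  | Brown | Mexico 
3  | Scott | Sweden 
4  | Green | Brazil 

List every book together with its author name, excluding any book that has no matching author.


INNER JOIN keeps only books rows whose author_id matches an id in authors. Walk through each book:
  - book 1 (The Red Mountain): author_id=1 -> matches Allen
  - book 2 (The Glass Key): author_id=3 -> matches Scott
  - book 3 (Stone Bridges): author_id=2 -> matches Brown
  - book 4 (Hollow Hills): author_id=2 -> matches Brown
  - book 5 (The Last Train): author_id=3 -> matches Scott
  - book 6 (Falling Leaves): author_id=3 -> matches Scott
  - book 7 (Quiet Streets): author_id=4 -> matches Green
  - book 8 (The Blue Door): author_id=NULL, no match -> dropped
  - book 9 (Empty Rooms): author_id=1 -> matches Allen
So 1 of 9 rows is dropped.

SQL:
SELECT a.title, b.name AS author
FROM books a
INNER JOIN authors b ON a.author_id = b.id

Result:
title            | author
-----------------+-------
The Red Mountain | Allen 
The Glass Key    | Scott 
Stone Bridges    | Brown 
Hollow Hills     | Brown 
The Last Train   | Scott 
Falling Leaves   | Scott 
Quiet Streets    | Green 
Empty Rooms      | Allen 


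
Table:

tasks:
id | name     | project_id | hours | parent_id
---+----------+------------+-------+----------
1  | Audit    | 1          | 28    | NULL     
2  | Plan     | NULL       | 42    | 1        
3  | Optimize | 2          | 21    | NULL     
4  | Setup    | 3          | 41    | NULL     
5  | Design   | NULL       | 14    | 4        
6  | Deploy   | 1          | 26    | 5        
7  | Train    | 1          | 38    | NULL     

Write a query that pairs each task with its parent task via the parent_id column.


This is a self-join: tasks is joined to a second copy of itself, matching each row's parent_id to another row's id. Use LEFT JOIN so rows with parent_id=NULL are kept.
  - task 1 (Audit): parent_id=NULL -> NULL
  - task 2 (Plan): parent_id=1 -> Audit
  - task 3 (Optimize): parent_id=NULL -> NULL
  - task 4 (Setup): parent_id=NULL -> NULL
  - task 5 (Design): parent_id=4 -> Setup
  - task 6 (Deploy): parent_id=5 -> Design
  - task 7 (Train): parent_id=NULL -> NULL

SQL:
SELECT a.name AS item, b.name AS parent
FROM tasks a
LEFT JOIN tasks b ON a.parent_id = b.id

Result:
item     | parent
---------+-------
Audit    | NULL  
Plan     | Audit 
Optimize | NULL  
Setup    | NULL  
Design   | Setup 
Deploy   | Design
Train    | NULL  


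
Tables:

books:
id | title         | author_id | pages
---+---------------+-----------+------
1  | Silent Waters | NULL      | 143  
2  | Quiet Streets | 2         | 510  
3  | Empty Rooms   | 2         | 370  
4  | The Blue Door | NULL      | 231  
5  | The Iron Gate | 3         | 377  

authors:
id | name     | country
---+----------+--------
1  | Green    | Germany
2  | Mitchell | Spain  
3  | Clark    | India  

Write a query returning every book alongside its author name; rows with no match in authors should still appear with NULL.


LEFT JOIN keeps every row from books (the left table); where author_id has no match in authors, the author columns become NULL. Walk through each book:
  - book 1 (Silent Waters): author_id=NULL, no match -> kept with NULL
  - book 2 (Quiet Streets): author_id=2 -> matches Mitchell
  - book 3 (Empty Rooms): author_id=2 -> matches Mitchell
  - book 4 (The Blue Door): author_id=NULL, no match -> kept with NULL
  - book 5 (The Iron Gate): author_id=3 -> matches Clark
All 5 rows appear; 2 have NULL author.

SQL:
SELECT a.title, b.name AS author
FROM books a
LEFT JOIN authors b ON a.author_id = b.id

Result:
title         | author  
--------------+---------
Silent Waters | NULL    
Quiet Streets | Mitchell
Empty Rooms   | Mitchell
The Blue Door | NULL    
The Iron Gate | Clark   


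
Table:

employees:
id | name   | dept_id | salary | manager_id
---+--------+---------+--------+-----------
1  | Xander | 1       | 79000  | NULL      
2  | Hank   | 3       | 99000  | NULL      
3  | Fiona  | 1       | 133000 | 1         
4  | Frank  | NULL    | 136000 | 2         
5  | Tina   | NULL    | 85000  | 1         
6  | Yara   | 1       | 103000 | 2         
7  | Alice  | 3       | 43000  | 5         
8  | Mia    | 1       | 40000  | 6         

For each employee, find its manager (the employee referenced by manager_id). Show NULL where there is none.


This is a self-join: employees is joined to a second copy of itself, matching each row's manager_id to another row's id. Use LEFT JOIN so rows with manager_id=NULL are kept.
  - employee 1 (Xander): manager_id=NULL -> NULL
  - employee 2 (Hank): manager_id=NULL -> NULL
  - employee 3 (Fiona): manager_id=1 -> Xander
  - employee 4 (Frank): manager_id=2 -> Hank
  - employee 5 (Tina): manager_id=1 -> Xander
  - employee 6 (Yara): manager_id=2 -> Hank
  - employee 7 (Alice): manager_id=5 -> Tina
  - employee 8 (Mia): manager_id=6 -> Yara

SQL:
SELECT a.name AS item, b.name AS manager
FROM employees a
LEFT JOIN employees b ON a.manager_id = b.id

Result:
item   | manager
-------+--------
Xander | NULL   
Hank   | NULL   
Fiona  | Xander 
Frank  | Hank   
Tina   | Xander 
Yara   | Hank   
Alice  | Tina   
Mia    | Yara   


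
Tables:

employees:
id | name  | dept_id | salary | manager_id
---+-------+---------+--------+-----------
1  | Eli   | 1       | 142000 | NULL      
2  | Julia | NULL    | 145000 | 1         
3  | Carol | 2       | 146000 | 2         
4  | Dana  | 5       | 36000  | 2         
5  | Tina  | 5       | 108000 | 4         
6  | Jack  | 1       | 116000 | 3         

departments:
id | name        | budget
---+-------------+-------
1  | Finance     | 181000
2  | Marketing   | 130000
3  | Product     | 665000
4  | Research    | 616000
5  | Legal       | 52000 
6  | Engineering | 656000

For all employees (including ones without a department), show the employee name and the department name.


LEFT JOIN keeps every row from employees (the left table); where dept_id has no match in departments, the department columns become NULL. Walk through each employee:
  - employee 1 (Eli): dept_id=1 -> matches Finance
  - employee 2 (Julia): dept_id=NULL, no match -> kept with NULL
  - employee 3 (Carol): dept_id=2 -> matches Marketing
  - employee 4 (Dana): dept_id=5 -> matches Legal
  - employee 5 (Tina): dept_id=5 -> matches Legal
  - employee 6 (Jack): dept_id=1 -> matches Finance
All 6 rows appear; 1 has NULL department.

SQL:
SELECT a.name, b.name AS department
FROM employees a
LEFT JOIN departments b ON a.dept_id = b.id

Result:
name  | department
------+-----------
Eli   | Finance   
Julia | NULL      
Carol | Marketing 
Dana  | Legal     
Tina  | Legal     
Jack  | Finance   
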